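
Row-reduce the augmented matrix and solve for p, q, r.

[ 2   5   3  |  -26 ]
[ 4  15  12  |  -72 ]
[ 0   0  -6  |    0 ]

Forward elimination on [A|b]:
R2 <- R2 - (2)*R1:  [   0    5    6  -20 ]
Row echelon form:
[ 2  5   3  |  -26 ]
[ 0  5   6  |  -20 ]
[ 0  0  -6  |    0 ]
Back-substitution:
r = (0) / -6 = 0
q = (-20 - (6)*(0)) / 5 = -4
p = (-26 - (5)*(-4) - (3)*(0)) / 2 = -3

(-3, -4, 0)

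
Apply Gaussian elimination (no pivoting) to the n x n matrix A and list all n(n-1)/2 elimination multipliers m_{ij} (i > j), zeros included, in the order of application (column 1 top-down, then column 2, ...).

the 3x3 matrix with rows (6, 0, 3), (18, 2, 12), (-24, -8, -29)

multipliers: 3, -4, -4

Forward elimination:
R2 <- R2 - (3)*R1:  [ 0  2  3 ]
R3 <- R3 - (-4)*R1:  [   0   -8  -17 ]
R3 <- R3 - (-4)*R2:  [  0   0  -5 ]
Multipliers (in order of application): m_{21} = 3, m_{31} = -4, m_{32} = -4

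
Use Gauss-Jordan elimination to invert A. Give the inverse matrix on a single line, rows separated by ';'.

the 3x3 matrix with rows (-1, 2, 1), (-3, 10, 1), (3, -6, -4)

inverse = [-17/2 1/2 -2; -9/4 1/4 -1/2; -3 0 -1]

Gauss-Jordan on [A | I]:
R1 <- (1/-1)*R1:  [  1  -2  -1  |  -1   0   0 ]
R2 <- R2 - (-3)*R1:  [  0   4  -2  |  -3   1   0 ]
R3 <- R3 - (3)*R1:  [  0   0  -1  |   3   0   1 ]
R2 <- (1/4)*R2:  [    0     1  -1/2  |  -3/4   1/4     0 ]
R1 <- R1 - (-2)*R2:  [    1     0    -2  |  -5/2   1/2     0 ]
R3 <- (1/-1)*R3:  [  0   0   1  |  -3   0  -1 ]
R1 <- R1 - (-2)*R3:  [     1      0      0  |  -17/2    1/2     -2 ]
R2 <- R2 - (-1/2)*R3:  [    0     1     0  |  -9/4   1/4  -1/2 ]
Right block of [I | A^{-1}] is the inverse:
[ -17/2  1/2    -2 ]
[  -9/4  1/4  -1/2 ]
[    -3    0    -1 ]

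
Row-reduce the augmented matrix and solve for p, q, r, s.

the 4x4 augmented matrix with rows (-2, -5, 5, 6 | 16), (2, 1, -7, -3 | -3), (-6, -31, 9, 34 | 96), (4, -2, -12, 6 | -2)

(-1, -4, 0, -1)

Forward elimination on [A|b]:
R2 <- R2 - (-1)*R1:  [  0  -4  -2   3  13 ]
R3 <- R3 - (3)*R1:  [   0  -16   -6   16   48 ]
R4 <- R4 - (-2)*R1:  [   0  -12   -2   18   30 ]
R3 <- R3 - (4)*R2:  [  0   0   2   4  -4 ]
R4 <- R4 - (3)*R2:  [  0   0   4   9  -9 ]
R4 <- R4 - (2)*R3:  [  0   0   0   1  -1 ]
Row echelon form:
[ -2  -5   5  6  |  16 ]
[  0  -4  -2  3  |  13 ]
[  0   0   2  4  |  -4 ]
[  0   0   0  1  |  -1 ]
Back-substitution:
s = (-1) / 1 = -1
r = (-4 - (4)*(-1)) / 2 = 0
q = (13 - (-2)*(0) - (3)*(-1)) / -4 = -4
p = (16 - (-5)*(-4) - (5)*(0) - (6)*(-1)) / -2 = -1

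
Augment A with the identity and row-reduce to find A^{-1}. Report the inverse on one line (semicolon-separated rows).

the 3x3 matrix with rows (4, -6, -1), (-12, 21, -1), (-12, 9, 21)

inverse = [25/4 13/8 3/8; 11/3 1 2/9; 2 1/2 1/6]

Gauss-Jordan on [A | I]:
R1 <- (1/4)*R1:  [    1  -3/2  -1/4  |   1/4     0     0 ]
R2 <- R2 - (-12)*R1:  [  0   3  -4  |   3   1   0 ]
R3 <- R3 - (-12)*R1:  [  0  -9  18  |   3   0   1 ]
R2 <- (1/3)*R2:  [    0     1  -4/3  |     1   1/3     0 ]
R1 <- R1 - (-3/2)*R2:  [    1     0  -9/4  |   7/4   1/2     0 ]
R3 <- R3 - (-9)*R2:  [  0   0   6  |  12   3   1 ]
R3 <- (1/6)*R3:  [   0    0    1  |    2  1/2  1/6 ]
R1 <- R1 - (-9/4)*R3:  [    1     0     0  |  25/4  13/8   3/8 ]
R2 <- R2 - (-4/3)*R3:  [    0     1     0  |  11/3     1   2/9 ]
Right block of [I | A^{-1}] is the inverse:
[ 25/4  13/8  3/8 ]
[ 11/3     1  2/9 ]
[    2   1/2  1/6 ]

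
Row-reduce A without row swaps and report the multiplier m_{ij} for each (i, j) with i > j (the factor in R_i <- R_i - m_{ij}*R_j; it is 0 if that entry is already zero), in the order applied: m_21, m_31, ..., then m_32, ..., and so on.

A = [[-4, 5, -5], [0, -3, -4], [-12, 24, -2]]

Forward elimination:
R2: entry in column 1 is already 0 -> m_{21} = 0 (no row operation needed)
R3 <- R3 - (3)*R1:  [  0   9  13 ]
R3 <- R3 - (-3)*R2:  [ 0  0  1 ]
Multipliers (in order of application): m_{21} = 0, m_{31} = 3, m_{32} = -3

multipliers: 0, 3, -3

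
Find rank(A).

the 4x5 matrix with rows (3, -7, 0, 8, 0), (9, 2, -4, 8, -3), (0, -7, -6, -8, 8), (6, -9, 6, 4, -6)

rank(A) = 4

Row reduction:
R2 <- R2 - (3)*R1:  [   0   23   -4  -16   -3 ]
R4 <- R4 - (2)*R1:  [   0    5    6  -12   -6 ]
R3 <- R3 - (-7/23)*R2:  [       0        0  -166/23  -296/23   163/23 ]
R4 <- R4 - (5/23)*R2:  [       0        0   158/23  -196/23  -123/23 ]
R4 <- R4 - (-79/83)*R3:  [        0         0         0  -1724/83    116/83 ]
Row echelon form:
[ 3  -7        0         8       0 ]
[ 0  23       -4       -16      -3 ]
[ 0   0  -166/23   -296/23  163/23 ]
[ 0   0        0  -1724/83  116/83 ]
Nonzero rows / pivot columns: 4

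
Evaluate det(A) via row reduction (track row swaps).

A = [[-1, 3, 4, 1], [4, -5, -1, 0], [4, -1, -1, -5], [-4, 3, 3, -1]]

Forward elimination:
R2 <- R2 - (-4)*R1:  [  0   7  15   4 ]
R3 <- R3 - (-4)*R1:  [  0  11  15  -1 ]
R4 <- R4 - (4)*R1:  [   0   -9  -13   -5 ]
R3 <- R3 - (11/7)*R2:  [     0      0  -60/7  -51/7 ]
R4 <- R4 - (-9/7)*R2:  [    0     0  44/7   1/7 ]
R4 <- R4 - (-11/15)*R3:  [     0      0      0  -26/5 ]
Upper-triangular form:
[ -1  3      4      1 ]
[  0  7     15      4 ]
[  0  0  -60/7  -51/7 ]
[  0  0      0  -26/5 ]
det(A) = (-1)^0 * (-1) * (7) * (-60/7) * (-26/5) = -312  (0 row swaps -> sign +1)

det(A) = -312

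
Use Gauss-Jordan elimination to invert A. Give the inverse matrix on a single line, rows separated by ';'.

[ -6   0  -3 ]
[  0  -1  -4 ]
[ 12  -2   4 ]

inverse = [-1/3 1/6 -1/12; -4/3 1/3 -2/3; 1/3 -1/3 1/6]

Gauss-Jordan on [A | I]:
R1 <- (1/-6)*R1:  [    1     0   1/2  |  -1/6     0     0 ]
R3 <- R3 - (12)*R1:  [  0  -2  -2  |   2   0   1 ]
R2 <- (1/-1)*R2:  [  0   1   4  |   0  -1   0 ]
R3 <- R3 - (-2)*R2:  [  0   0   6  |   2  -2   1 ]
R3 <- (1/6)*R3:  [    0     0     1  |   1/3  -1/3   1/6 ]
R1 <- R1 - (1/2)*R3:  [     1      0      0  |   -1/3    1/6  -1/12 ]
R2 <- R2 - (4)*R3:  [    0     1     0  |  -4/3   1/3  -2/3 ]
Right block of [I | A^{-1}] is the inverse:
[ -1/3   1/6  -1/12 ]
[ -4/3   1/3   -2/3 ]
[  1/3  -1/3    1/6 ]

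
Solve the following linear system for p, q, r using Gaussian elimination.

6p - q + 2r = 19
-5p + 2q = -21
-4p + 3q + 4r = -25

Forward elimination on [A|b]:
R2 <- R2 - (-5/6)*R1:  [     0    7/6    5/3  -31/6 ]
R3 <- R3 - (-2/3)*R1:  [     0    7/3   16/3  -37/3 ]
R3 <- R3 - (2)*R2:  [  0   0   2  -2 ]
Row echelon form:
[ 6   -1    2  |     19 ]
[ 0  7/6  5/3  |  -31/6 ]
[ 0    0    2  |     -2 ]
Back-substitution:
r = (-2) / 2 = -1
q = (-31/6 - (5/3)*(-1)) / (7/6) = -3
p = (19 - (-1)*(-3) - (2)*(-1)) / 6 = 3

(3, -3, -1)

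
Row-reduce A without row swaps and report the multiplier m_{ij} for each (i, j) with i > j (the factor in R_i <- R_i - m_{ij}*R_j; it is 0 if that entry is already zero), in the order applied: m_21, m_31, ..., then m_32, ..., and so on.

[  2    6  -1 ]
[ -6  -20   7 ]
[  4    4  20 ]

multipliers: -3, 2, 4

Forward elimination:
R2 <- R2 - (-3)*R1:  [  0  -2   4 ]
R3 <- R3 - (2)*R1:  [  0  -8  22 ]
R3 <- R3 - (4)*R2:  [ 0  0  6 ]
Multipliers (in order of application): m_{21} = -3, m_{31} = 2, m_{32} = 4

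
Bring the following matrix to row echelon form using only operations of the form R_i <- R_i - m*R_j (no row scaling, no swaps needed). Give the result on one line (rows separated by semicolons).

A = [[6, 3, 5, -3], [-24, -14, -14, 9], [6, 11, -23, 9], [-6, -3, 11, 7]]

Forward elimination:
R2 <- R2 - (-4)*R1:  [  0  -2   6  -3 ]
R3 <- R3 - (1)*R1:  [   0    8  -28   12 ]
R4 <- R4 - (-1)*R1:  [  0   0  16   4 ]
R3 <- R3 - (-4)*R2:  [  0   0  -4   0 ]
R4 <- R4 - (-4)*R3:  [ 0  0  0  4 ]
Row echelon form:
[ 6   3   5  -3 ]
[ 0  -2   6  -3 ]
[ 0   0  -4   0 ]
[ 0   0   0   4 ]

REF = [6 3 5 -3; 0 -2 6 -3; 0 0 -4 0; 0 0 0 4]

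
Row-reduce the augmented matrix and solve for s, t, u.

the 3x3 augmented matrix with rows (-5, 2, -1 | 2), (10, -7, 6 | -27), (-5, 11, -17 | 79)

Forward elimination on [A|b]:
R2 <- R2 - (-2)*R1:  [   0   -3    4  -23 ]
R3 <- R3 - (1)*R1:  [   0    9  -16   77 ]
R3 <- R3 - (-3)*R2:  [  0   0  -4   8 ]
Row echelon form:
[ -5   2  -1  |    2 ]
[  0  -3   4  |  -23 ]
[  0   0  -4  |    8 ]
Back-substitution:
u = (8) / -4 = -2
t = (-23 - (4)*(-2)) / -3 = 5
s = (2 - (2)*(5) - (-1)*(-2)) / -5 = 2

(2, 5, -2)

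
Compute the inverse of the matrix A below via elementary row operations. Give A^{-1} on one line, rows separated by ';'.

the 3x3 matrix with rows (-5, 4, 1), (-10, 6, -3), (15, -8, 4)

inverse = [0 4/5 3/5; 1/6 7/6 5/6; 1/3 -2/3 -1/3]

Gauss-Jordan on [A | I]:
R1 <- (1/-5)*R1:  [    1  -4/5  -1/5  |  -1/5     0     0 ]
R2 <- R2 - (-10)*R1:  [  0  -2  -5  |  -2   1   0 ]
R3 <- R3 - (15)*R1:  [ 0  4  7  |  3  0  1 ]
R2 <- (1/-2)*R2:  [    0     1   5/2  |     1  -1/2     0 ]
R1 <- R1 - (-4/5)*R2:  [    1     0   9/5  |   3/5  -2/5     0 ]
R3 <- R3 - (4)*R2:  [  0   0  -3  |  -1   2   1 ]
R3 <- (1/-3)*R3:  [    0     0     1  |   1/3  -2/3  -1/3 ]
R1 <- R1 - (9/5)*R3:  [   1    0    0  |    0  4/5  3/5 ]
R2 <- R2 - (5/2)*R3:  [   0    1    0  |  1/6  7/6  5/6 ]
Right block of [I | A^{-1}] is the inverse:
[   0   4/5   3/5 ]
[ 1/6   7/6   5/6 ]
[ 1/3  -2/3  -1/3 ]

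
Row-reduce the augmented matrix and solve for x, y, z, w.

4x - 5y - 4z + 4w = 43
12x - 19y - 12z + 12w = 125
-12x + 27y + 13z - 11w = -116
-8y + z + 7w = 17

(5, 1, -3, 4)

Forward elimination on [A|b]:
R2 <- R2 - (3)*R1:  [  0  -4   0   0  -4 ]
R3 <- R3 - (-3)*R1:  [  0  12   1   1  13 ]
R3 <- R3 - (-3)*R2:  [ 0  0  1  1  1 ]
R4 <- R4 - (2)*R2:  [  0   0   1   7  25 ]
R4 <- R4 - (1)*R3:  [  0   0   0   6  24 ]
Row echelon form:
[ 4  -5  -4  4  |  43 ]
[ 0  -4   0  0  |  -4 ]
[ 0   0   1  1  |   1 ]
[ 0   0   0  6  |  24 ]
Back-substitution:
w = (24) / 6 = 4
z = (1 - (1)*(4)) / 1 = -3
y = (-4) / -4 = 1
x = (43 - (-5)*(1) - (-4)*(-3) - (4)*(4)) / 4 = 5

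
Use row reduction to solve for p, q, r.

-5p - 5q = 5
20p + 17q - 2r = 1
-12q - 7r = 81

(4, -5, -3)

Forward elimination on [A|b]:
R2 <- R2 - (-4)*R1:  [  0  -3  -2  21 ]
R3 <- R3 - (4)*R2:  [  0   0   1  -3 ]
Row echelon form:
[ -5  -5   0  |   5 ]
[  0  -3  -2  |  21 ]
[  0   0   1  |  -3 ]
Back-substitution:
r = (-3) / 1 = -3
q = (21 - (-2)*(-3)) / -3 = -5
p = (5 - (-5)*(-5)) / -5 = 4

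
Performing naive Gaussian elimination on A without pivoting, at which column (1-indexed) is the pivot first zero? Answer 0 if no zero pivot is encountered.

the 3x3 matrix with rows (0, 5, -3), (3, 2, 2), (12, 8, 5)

first zero-pivot column = 1

Naive forward elimination:
Pivot entry (1,1) is zero but row 2 has 3 in column 1 -> naive elimination stops; a row interchange (e.g. R1 <-> R2) would be required here.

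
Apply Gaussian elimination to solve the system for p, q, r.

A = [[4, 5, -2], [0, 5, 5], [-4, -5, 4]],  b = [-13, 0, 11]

(-5, 1, -1)

Forward elimination on [A|b]:
R3 <- R3 - (-1)*R1:  [  0   0   2  -2 ]
Row echelon form:
[ 4  5  -2  |  -13 ]
[ 0  5   5  |    0 ]
[ 0  0   2  |   -2 ]
Back-substitution:
r = (-2) / 2 = -1
q = (0 - (5)*(-1)) / 5 = 1
p = (-13 - (5)*(1) - (-2)*(-1)) / 4 = -5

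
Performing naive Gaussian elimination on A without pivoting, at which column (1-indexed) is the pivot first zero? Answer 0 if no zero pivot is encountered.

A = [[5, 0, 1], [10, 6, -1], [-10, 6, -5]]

first zero-pivot column = 3

Naive forward elimination:
R2 <- R2 - (2)*R1:  [  0   6  -3 ]
R3 <- R3 - (-2)*R1:  [  0   6  -3 ]
R3 <- R3 - (1)*R2:  [ 0  0  0 ]
Matrix at this point:
[ 5  0   1 ]
[ 0  6  -3 ]
[ 0  0   0 ]
Pivot entry (3,3) in the last row is zero and there are no rows below to swap with -> zero pivot in column 3 (A is singular).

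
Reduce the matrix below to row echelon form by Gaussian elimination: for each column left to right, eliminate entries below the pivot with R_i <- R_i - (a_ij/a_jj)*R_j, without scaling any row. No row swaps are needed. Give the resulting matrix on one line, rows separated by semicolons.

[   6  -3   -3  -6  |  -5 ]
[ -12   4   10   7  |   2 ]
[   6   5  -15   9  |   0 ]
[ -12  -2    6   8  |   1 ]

REF = [6 -3 -3 -6 -5; 0 -2 4 -5 -8; 0 0 4 -5 -27; 0 0 0 -4 -85]

Forward elimination:
R2 <- R2 - (-2)*R1:  [  0  -2   4  -5  -8 ]
R3 <- R3 - (1)*R1:  [   0    8  -12   15    5 ]
R4 <- R4 - (-2)*R1:  [  0  -8   0  -4  -9 ]
R3 <- R3 - (-4)*R2:  [   0    0    4   -5  -27 ]
R4 <- R4 - (4)*R2:  [   0    0  -16   16   23 ]
R4 <- R4 - (-4)*R3:  [   0    0    0   -4  -85 ]
Row echelon form:
[ 6  -3  -3  -6  |   -5 ]
[ 0  -2   4  -5  |   -8 ]
[ 0   0   4  -5  |  -27 ]
[ 0   0   0  -4  |  -85 ]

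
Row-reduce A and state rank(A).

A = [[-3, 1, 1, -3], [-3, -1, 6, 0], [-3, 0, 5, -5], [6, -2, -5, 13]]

Row reduction:
R2 <- R2 - (1)*R1:  [  0  -2   5   3 ]
R3 <- R3 - (1)*R1:  [  0  -1   4  -2 ]
R4 <- R4 - (-2)*R1:  [  0   0  -3   7 ]
R3 <- R3 - (1/2)*R2:  [    0     0   3/2  -7/2 ]
R4 <- R4 - (-2)*R3:  [ 0  0  0  0 ]
Row echelon form:
[ -3   1    1    -3 ]
[  0  -2    5     3 ]
[  0   0  3/2  -7/2 ]
[  0   0    0     0 ]
Nonzero rows / pivot columns: 3

rank(A) = 3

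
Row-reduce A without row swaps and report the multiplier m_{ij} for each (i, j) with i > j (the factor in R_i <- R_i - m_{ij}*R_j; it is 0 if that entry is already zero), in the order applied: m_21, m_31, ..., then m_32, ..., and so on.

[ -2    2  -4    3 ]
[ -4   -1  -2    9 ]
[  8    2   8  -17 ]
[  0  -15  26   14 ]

Forward elimination:
R2 <- R2 - (2)*R1:  [  0  -5   6   3 ]
R3 <- R3 - (-4)*R1:  [  0  10  -8  -5 ]
R4: entry in column 1 is already 0 -> m_{41} = 0 (no row operation needed)
R3 <- R3 - (-2)*R2:  [ 0  0  4  1 ]
R4 <- R4 - (3)*R2:  [ 0  0  8  5 ]
R4 <- R4 - (2)*R3:  [ 0  0  0  3 ]
Multipliers (in order of application): m_{21} = 2, m_{31} = -4, m_{41} = 0, m_{32} = -2, m_{42} = 3, m_{43} = 2

multipliers: 2, -4, 0, -2, 3, 2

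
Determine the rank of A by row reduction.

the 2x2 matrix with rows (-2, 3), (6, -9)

Row reduction:
R2 <- R2 - (-3)*R1:  [ 0  0 ]
Row echelon form:
[ -2  3 ]
[  0  0 ]
Nonzero rows / pivot columns: 1

rank(A) = 1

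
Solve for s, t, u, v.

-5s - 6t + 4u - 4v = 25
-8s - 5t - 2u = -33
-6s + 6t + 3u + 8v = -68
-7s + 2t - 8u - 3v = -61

Forward elimination on [A|b]:
R2 <- R2 - (8/5)*R1:  [     0   23/5  -42/5   32/5    -73 ]
R3 <- R3 - (6/5)*R1:  [    0  66/5  -9/5  64/5   -98 ]
R4 <- R4 - (7/5)*R1:  [     0   52/5  -68/5   13/5    -96 ]
R3 <- R3 - (66/23)*R2:  [       0        0   513/23  -128/23  2564/23 ]
R4 <- R4 - (52/23)*R2:  [       0        0   124/23  -273/23  1588/23 ]
R4 <- R4 - (124/513)*R3:  [         0          0          0  -5399/513  21596/513 ]
Row echelon form:
[ -5    -6       4         -4  |         25 ]
[  0  23/5   -42/5       32/5  |        -73 ]
[  0     0  513/23    -128/23  |    2564/23 ]
[  0     0       0  -5399/513  |  21596/513 ]
Back-substitution:
v = (21596/513) / (-5399/513) = -4
u = (2564/23 - (-128/23)*(-4)) / (513/23) = 4
t = (-73 - (-42/5)*(4) - (32/5)*(-4)) / (23/5) = -3
s = (25 - (-6)*(-3) - (4)*(4) - (-4)*(-4)) / -5 = 5

(5, -3, 4, -4)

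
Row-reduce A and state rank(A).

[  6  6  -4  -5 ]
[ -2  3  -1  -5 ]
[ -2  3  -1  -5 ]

Row reduction:
R2 <- R2 - (-1/3)*R1:  [     0      5   -7/3  -20/3 ]
R3 <- R3 - (-1/3)*R1:  [     0      5   -7/3  -20/3 ]
R3 <- R3 - (1)*R2:  [ 0  0  0  0 ]
Row echelon form:
[ 6  6    -4     -5 ]
[ 0  5  -7/3  -20/3 ]
[ 0  0     0      0 ]
Nonzero rows / pivot columns: 2

rank(A) = 2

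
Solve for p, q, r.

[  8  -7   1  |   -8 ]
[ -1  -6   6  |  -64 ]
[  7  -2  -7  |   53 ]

Forward elimination on [A|b]:
R2 <- R2 - (-1/8)*R1:  [     0  -55/8   49/8    -65 ]
R3 <- R3 - (7/8)*R1:  [     0   33/8  -63/8     60 ]
R3 <- R3 - (-3/5)*R2:  [     0      0  -21/5     21 ]
Row echelon form:
[ 8     -7      1  |   -8 ]
[ 0  -55/8   49/8  |  -65 ]
[ 0      0  -21/5  |   21 ]
Back-substitution:
r = (21) / (-21/5) = -5
q = (-65 - (49/8)*(-5)) / (-55/8) = 5
p = (-8 - (-7)*(5) - (1)*(-5)) / 8 = 4

(4, 5, -5)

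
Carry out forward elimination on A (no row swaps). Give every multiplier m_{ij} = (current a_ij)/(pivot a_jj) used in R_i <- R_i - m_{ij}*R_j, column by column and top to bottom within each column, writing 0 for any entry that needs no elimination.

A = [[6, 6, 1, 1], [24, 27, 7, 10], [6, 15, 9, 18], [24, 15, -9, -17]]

multipliers: 4, 1, 4, 3, -3, 4

Forward elimination:
R2 <- R2 - (4)*R1:  [ 0  3  3  6 ]
R3 <- R3 - (1)*R1:  [  0   9   8  17 ]
R4 <- R4 - (4)*R1:  [   0   -9  -13  -21 ]
R3 <- R3 - (3)*R2:  [  0   0  -1  -1 ]
R4 <- R4 - (-3)*R2:  [  0   0  -4  -3 ]
R4 <- R4 - (4)*R3:  [ 0  0  0  1 ]
Multipliers (in order of application): m_{21} = 4, m_{31} = 1, m_{41} = 4, m_{32} = 3, m_{42} = -3, m_{43} = 4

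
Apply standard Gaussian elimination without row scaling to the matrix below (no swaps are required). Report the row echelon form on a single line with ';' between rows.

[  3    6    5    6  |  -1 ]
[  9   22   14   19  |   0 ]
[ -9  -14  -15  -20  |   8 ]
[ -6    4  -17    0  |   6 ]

Forward elimination:
R2 <- R2 - (3)*R1:  [  0   4  -1   1   3 ]
R3 <- R3 - (-3)*R1:  [  0   4   0  -2   5 ]
R4 <- R4 - (-2)*R1:  [  0  16  -7  12   4 ]
R3 <- R3 - (1)*R2:  [  0   0   1  -3   2 ]
R4 <- R4 - (4)*R2:  [  0   0  -3   8  -8 ]
R4 <- R4 - (-3)*R3:  [  0   0   0  -1  -2 ]
Row echelon form:
[ 3  6   5   6  |  -1 ]
[ 0  4  -1   1  |   3 ]
[ 0  0   1  -3  |   2 ]
[ 0  0   0  -1  |  -2 ]

REF = [3 6 5 6 -1; 0 4 -1 1 3; 0 0 1 -3 2; 0 0 0 -1 -2]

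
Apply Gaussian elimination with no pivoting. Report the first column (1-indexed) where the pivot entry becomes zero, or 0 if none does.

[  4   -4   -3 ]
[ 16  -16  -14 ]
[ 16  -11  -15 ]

Naive forward elimination:
R2 <- R2 - (4)*R1:  [  0   0  -2 ]
R3 <- R3 - (4)*R1:  [  0   5  -3 ]
Matrix at this point:
[ 4  -4  -3 ]
[ 0   0  -2 ]
[ 0   5  -3 ]
Pivot entry (2,2) is zero but row 3 has 5 in column 2 -> naive elimination stops; a row interchange (e.g. R2 <-> R3) would be required here.

first zero-pivot column = 2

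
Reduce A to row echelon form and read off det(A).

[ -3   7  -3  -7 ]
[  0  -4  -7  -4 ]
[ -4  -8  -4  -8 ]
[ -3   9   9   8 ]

Forward elimination:
R3 <- R3 - (4/3)*R1:  [     0  -52/3      0    4/3 ]
R4 <- R4 - (1)*R1:  [  0   2  12  15 ]
R3 <- R3 - (13/3)*R2:  [    0     0  91/3  56/3 ]
R4 <- R4 - (-1/2)*R2:  [    0     0  17/2    13 ]
R4 <- R4 - (51/182)*R3:  [      0       0       0  101/13 ]
Upper-triangular form:
[ -3   7    -3      -7 ]
[  0  -4    -7      -4 ]
[  0   0  91/3    56/3 ]
[  0   0     0  101/13 ]
det(A) = (-1)^0 * (-3) * (-4) * (91/3) * (101/13) = 2828  (0 row swaps -> sign +1)

det(A) = 2828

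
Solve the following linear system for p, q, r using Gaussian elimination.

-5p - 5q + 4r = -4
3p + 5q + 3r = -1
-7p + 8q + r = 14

Forward elimination on [A|b]:
R2 <- R2 - (-3/5)*R1:  [     0      2   27/5  -17/5 ]
R3 <- R3 - (7/5)*R1:  [     0     15  -23/5   98/5 ]
R3 <- R3 - (15/2)*R2:  [       0        0  -451/10   451/10 ]
Row echelon form:
[ -5  -5        4  |      -4 ]
[  0   2     27/5  |   -17/5 ]
[  0   0  -451/10  |  451/10 ]
Back-substitution:
r = (451/10) / (-451/10) = -1
q = (-17/5 - (27/5)*(-1)) / 2 = 1
p = (-4 - (-5)*(1) - (4)*(-1)) / -5 = -1

(-1, 1, -1)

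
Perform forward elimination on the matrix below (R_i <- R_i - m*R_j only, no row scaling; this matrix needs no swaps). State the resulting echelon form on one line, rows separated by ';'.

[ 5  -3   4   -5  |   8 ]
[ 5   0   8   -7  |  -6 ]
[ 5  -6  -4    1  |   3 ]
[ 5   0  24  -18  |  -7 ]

REF = [5 -3 4 -5 8; 0 3 4 -2 -14; 0 0 -4 4 -19; 0 0 0 5 -77]

Forward elimination:
R2 <- R2 - (1)*R1:  [   0    3    4   -2  -14 ]
R3 <- R3 - (1)*R1:  [  0  -3  -8   6  -5 ]
R4 <- R4 - (1)*R1:  [   0    3   20  -13  -15 ]
R3 <- R3 - (-1)*R2:  [   0    0   -4    4  -19 ]
R4 <- R4 - (1)*R2:  [   0    0   16  -11   -1 ]
R4 <- R4 - (-4)*R3:  [   0    0    0    5  -77 ]
Row echelon form:
[ 5  -3   4  -5  |    8 ]
[ 0   3   4  -2  |  -14 ]
[ 0   0  -4   4  |  -19 ]
[ 0   0   0   5  |  -77 ]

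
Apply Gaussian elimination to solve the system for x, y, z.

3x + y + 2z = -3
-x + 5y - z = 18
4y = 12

Forward elimination on [A|b]:
R2 <- R2 - (-1/3)*R1:  [    0  16/3  -1/3    17 ]
R3 <- R3 - (3/4)*R2:  [    0     0   1/4  -3/4 ]
Row echelon form:
[ 3     1     2  |    -3 ]
[ 0  16/3  -1/3  |    17 ]
[ 0     0   1/4  |  -3/4 ]
Back-substitution:
z = (-3/4) / (1/4) = -3
y = (17 - (-1/3)*(-3)) / (16/3) = 3
x = (-3 - (1)*(3) - (2)*(-3)) / 3 = 0

(0, 3, -3)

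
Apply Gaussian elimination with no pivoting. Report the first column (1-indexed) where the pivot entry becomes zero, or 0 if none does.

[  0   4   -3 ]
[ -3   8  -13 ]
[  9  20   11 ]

first zero-pivot column = 1

Naive forward elimination:
Pivot entry (1,1) is zero but row 2 has -3 in column 1 -> naive elimination stops; a row interchange (e.g. R1 <-> R2) would be required here.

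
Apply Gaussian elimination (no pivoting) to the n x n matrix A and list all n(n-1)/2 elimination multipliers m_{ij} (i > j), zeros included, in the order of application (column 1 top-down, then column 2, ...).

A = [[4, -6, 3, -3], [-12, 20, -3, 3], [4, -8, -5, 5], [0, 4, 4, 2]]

Forward elimination:
R2 <- R2 - (-3)*R1:  [  0   2   6  -6 ]
R3 <- R3 - (1)*R1:  [  0  -2  -8   8 ]
R4: entry in column 1 is already 0 -> m_{41} = 0 (no row operation needed)
R3 <- R3 - (-1)*R2:  [  0   0  -2   2 ]
R4 <- R4 - (2)*R2:  [  0   0  -8  14 ]
R4 <- R4 - (4)*R3:  [ 0  0  0  6 ]
Multipliers (in order of application): m_{21} = -3, m_{31} = 1, m_{41} = 0, m_{32} = -1, m_{42} = 2, m_{43} = 4

multipliers: -3, 1, 0, -1, 2, 4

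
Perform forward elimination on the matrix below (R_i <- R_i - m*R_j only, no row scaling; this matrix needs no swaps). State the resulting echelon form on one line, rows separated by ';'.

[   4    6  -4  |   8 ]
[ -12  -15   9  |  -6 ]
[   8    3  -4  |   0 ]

REF = [4 6 -4 8; 0 3 -3 18; 0 0 -5 38]

Forward elimination:
R2 <- R2 - (-3)*R1:  [  0   3  -3  18 ]
R3 <- R3 - (2)*R1:  [   0   -9    4  -16 ]
R3 <- R3 - (-3)*R2:  [  0   0  -5  38 ]
Row echelon form:
[ 4  6  -4  |   8 ]
[ 0  3  -3  |  18 ]
[ 0  0  -5  |  38 ]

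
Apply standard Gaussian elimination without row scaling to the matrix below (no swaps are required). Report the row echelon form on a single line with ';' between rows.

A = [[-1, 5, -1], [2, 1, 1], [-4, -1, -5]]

Forward elimination:
R2 <- R2 - (-2)*R1:  [  0  11  -1 ]
R3 <- R3 - (4)*R1:  [   0  -21   -1 ]
R3 <- R3 - (-21/11)*R2:  [      0       0  -32/11 ]
Row echelon form:
[ -1   5      -1 ]
[  0  11      -1 ]
[  0   0  -32/11 ]

REF = [-1 5 -1; 0 11 -1; 0 0 -32/11]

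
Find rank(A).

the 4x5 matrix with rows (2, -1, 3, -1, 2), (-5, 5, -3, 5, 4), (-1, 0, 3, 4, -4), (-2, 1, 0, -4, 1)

Row reduction:
R2 <- R2 - (-5/2)*R1:  [   0  5/2  9/2  5/2    9 ]
R3 <- R3 - (-1/2)*R1:  [    0  -1/2   9/2   7/2    -3 ]
R4 <- R4 - (-1)*R1:  [  0   0   3  -5   3 ]
R3 <- R3 - (-1/5)*R2:  [    0     0  27/5     4  -6/5 ]
R4 <- R4 - (5/9)*R3:  [     0      0      0  -65/9   11/3 ]
Row echelon form:
[ 2   -1     3     -1     2 ]
[ 0  5/2   9/2    5/2     9 ]
[ 0    0  27/5      4  -6/5 ]
[ 0    0     0  -65/9  11/3 ]
Nonzero rows / pivot columns: 4

rank(A) = 4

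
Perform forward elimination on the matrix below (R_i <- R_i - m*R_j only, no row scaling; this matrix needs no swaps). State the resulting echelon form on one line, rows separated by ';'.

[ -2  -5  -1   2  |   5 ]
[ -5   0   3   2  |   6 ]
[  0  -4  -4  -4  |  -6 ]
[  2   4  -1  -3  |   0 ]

Forward elimination:
R2 <- R2 - (5/2)*R1:  [     0   25/2   11/2     -3  -13/2 ]
R4 <- R4 - (-1)*R1:  [  0  -1  -2  -1   5 ]
R3 <- R3 - (-8/25)*R2:  [       0        0   -56/25  -124/25  -202/25 ]
R4 <- R4 - (-2/25)*R2:  [      0       0  -39/25  -31/25  112/25 ]
R4 <- R4 - (39/56)*R3:  [      0       0       0   31/14  283/28 ]
Row echelon form:
[ -2    -5      -1        2  |        5 ]
[  0  25/2    11/2       -3  |    -13/2 ]
[  0     0  -56/25  -124/25  |  -202/25 ]
[  0     0       0    31/14  |   283/28 ]

REF = [-2 -5 -1 2 5; 0 25/2 11/2 -3 -13/2; 0 0 -56/25 -124/25 -202/25; 0 0 0 31/14 283/28]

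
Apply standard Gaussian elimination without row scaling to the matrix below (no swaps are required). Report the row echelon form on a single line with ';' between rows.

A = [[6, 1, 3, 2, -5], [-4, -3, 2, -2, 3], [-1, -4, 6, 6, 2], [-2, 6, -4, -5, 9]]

REF = [6 1 3 2 -5; 0 -7/3 4 -2/3 -1/3; 0 0 -1/14 52/7 12/7; 0 0 0 811 195]

Forward elimination:
R2 <- R2 - (-2/3)*R1:  [    0  -7/3     4  -2/3  -1/3 ]
R3 <- R3 - (-1/6)*R1:  [     0  -23/6   13/2   19/3    7/6 ]
R4 <- R4 - (-1/3)*R1:  [     0   19/3     -3  -13/3   22/3 ]
R3 <- R3 - (23/14)*R2:  [     0      0  -1/14   52/7   12/7 ]
R4 <- R4 - (-19/7)*R2:  [     0      0   55/7  -43/7   45/7 ]
R4 <- R4 - (-110)*R3:  [   0    0    0  811  195 ]
Row echelon form:
[ 6     1      3     2    -5 ]
[ 0  -7/3      4  -2/3  -1/3 ]
[ 0     0  -1/14  52/7  12/7 ]
[ 0     0      0   811   195 ]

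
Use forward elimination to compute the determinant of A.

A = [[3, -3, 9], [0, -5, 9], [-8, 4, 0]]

Forward elimination:
R3 <- R3 - (-8/3)*R1:  [  0  -4  24 ]
R3 <- R3 - (4/5)*R2:  [    0     0  84/5 ]
Upper-triangular form:
[ 3  -3     9 ]
[ 0  -5     9 ]
[ 0   0  84/5 ]
det(A) = (-1)^0 * (3) * (-5) * (84/5) = -252  (0 row swaps -> sign +1)

det(A) = -252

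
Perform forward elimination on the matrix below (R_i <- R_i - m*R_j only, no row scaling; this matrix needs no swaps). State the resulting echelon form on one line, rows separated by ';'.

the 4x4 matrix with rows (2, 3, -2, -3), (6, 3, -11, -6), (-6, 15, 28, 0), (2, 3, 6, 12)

Forward elimination:
R2 <- R2 - (3)*R1:  [  0  -6  -5   3 ]
R3 <- R3 - (-3)*R1:  [  0  24  22  -9 ]
R4 <- R4 - (1)*R1:  [  0   0   8  15 ]
R3 <- R3 - (-4)*R2:  [ 0  0  2  3 ]
R4 <- R4 - (4)*R3:  [ 0  0  0  3 ]
Row echelon form:
[ 2   3  -2  -3 ]
[ 0  -6  -5   3 ]
[ 0   0   2   3 ]
[ 0   0   0   3 ]

REF = [2 3 -2 -3; 0 -6 -5 3; 0 0 2 3; 0 0 0 3]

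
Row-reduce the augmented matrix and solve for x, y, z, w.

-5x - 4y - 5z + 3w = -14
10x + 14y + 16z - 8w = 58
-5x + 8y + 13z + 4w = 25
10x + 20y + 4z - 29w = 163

(-2, 5, -1, -3)

Forward elimination on [A|b]:
R2 <- R2 - (-2)*R1:  [  0   6   6  -2  30 ]
R3 <- R3 - (1)*R1:  [  0  12  18   1  39 ]
R4 <- R4 - (-2)*R1:  [   0   12   -6  -23  135 ]
R3 <- R3 - (2)*R2:  [   0    0    6    5  -21 ]
R4 <- R4 - (2)*R2:  [   0    0  -18  -19   75 ]
R4 <- R4 - (-3)*R3:  [  0   0   0  -4  12 ]
Row echelon form:
[ -5  -4  -5   3  |  -14 ]
[  0   6   6  -2  |   30 ]
[  0   0   6   5  |  -21 ]
[  0   0   0  -4  |   12 ]
Back-substitution:
w = (12) / -4 = -3
z = (-21 - (5)*(-3)) / 6 = -1
y = (30 - (6)*(-1) - (-2)*(-3)) / 6 = 5
x = (-14 - (-4)*(5) - (-5)*(-1) - (3)*(-3)) / -5 = -2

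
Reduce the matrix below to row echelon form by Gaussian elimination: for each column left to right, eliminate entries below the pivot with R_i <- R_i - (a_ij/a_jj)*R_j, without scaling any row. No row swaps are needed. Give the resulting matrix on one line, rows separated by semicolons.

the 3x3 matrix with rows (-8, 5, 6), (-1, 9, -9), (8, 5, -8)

REF = [-8 5 6; 0 67/8 -39/4; 0 0 646/67]

Forward elimination:
R2 <- R2 - (1/8)*R1:  [     0   67/8  -39/4 ]
R3 <- R3 - (-1)*R1:  [  0  10  -2 ]
R3 <- R3 - (80/67)*R2:  [      0       0  646/67 ]
Row echelon form:
[ -8     5       6 ]
[  0  67/8   -39/4 ]
[  0     0  646/67 ]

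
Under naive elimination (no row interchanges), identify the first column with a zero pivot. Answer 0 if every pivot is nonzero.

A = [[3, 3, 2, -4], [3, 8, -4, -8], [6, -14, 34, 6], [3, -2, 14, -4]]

Naive forward elimination:
R2 <- R2 - (1)*R1:  [  0   5  -6  -4 ]
R3 <- R3 - (2)*R1:  [   0  -20   30   14 ]
R4 <- R4 - (1)*R1:  [  0  -5  12   0 ]
R3 <- R3 - (-4)*R2:  [  0   0   6  -2 ]
R4 <- R4 - (-1)*R2:  [  0   0   6  -4 ]
R4 <- R4 - (1)*R3:  [  0   0   0  -2 ]
All pivots nonzero; naive elimination completes without hitting a zero pivot.

first zero-pivot column = 0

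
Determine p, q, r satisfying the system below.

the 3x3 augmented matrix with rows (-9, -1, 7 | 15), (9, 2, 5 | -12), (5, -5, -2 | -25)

(-2, 3, 0)

Forward elimination on [A|b]:
R2 <- R2 - (-1)*R1:  [  0   1  12   3 ]
R3 <- R3 - (-5/9)*R1:  [     0  -50/9   17/9  -50/3 ]
R3 <- R3 - (-50/9)*R2:  [     0      0  617/9      0 ]
Row echelon form:
[ -9  -1      7  |  15 ]
[  0   1     12  |   3 ]
[  0   0  617/9  |   0 ]
Back-substitution:
r = (0) / (617/9) = 0
q = (3 - (12)*(0)) / 1 = 3
p = (15 - (-1)*(3) - (7)*(0)) / -9 = -2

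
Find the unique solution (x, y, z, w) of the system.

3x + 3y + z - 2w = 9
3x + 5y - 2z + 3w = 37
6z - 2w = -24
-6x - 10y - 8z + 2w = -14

(4, 2, -3, 3)

Forward elimination on [A|b]:
R2 <- R2 - (1)*R1:  [  0   2  -3   5  28 ]
R4 <- R4 - (-2)*R1:  [  0  -4  -6  -2   4 ]
R4 <- R4 - (-2)*R2:  [   0    0  -12    8   60 ]
R4 <- R4 - (-2)*R3:  [  0   0   0   4  12 ]
Row echelon form:
[ 3  3   1  -2  |    9 ]
[ 0  2  -3   5  |   28 ]
[ 0  0   6  -2  |  -24 ]
[ 0  0   0   4  |   12 ]
Back-substitution:
w = (12) / 4 = 3
z = (-24 - (-2)*(3)) / 6 = -3
y = (28 - (-3)*(-3) - (5)*(3)) / 2 = 2
x = (9 - (3)*(2) - (1)*(-3) - (-2)*(3)) / 3 = 4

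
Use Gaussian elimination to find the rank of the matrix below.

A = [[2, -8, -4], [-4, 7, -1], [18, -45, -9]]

rank(A) = 2

Row reduction:
R2 <- R2 - (-2)*R1:  [  0  -9  -9 ]
R3 <- R3 - (9)*R1:  [  0  27  27 ]
R3 <- R3 - (-3)*R2:  [ 0  0  0 ]
Row echelon form:
[ 2  -8  -4 ]
[ 0  -9  -9 ]
[ 0   0   0 ]
Nonzero rows / pivot columns: 2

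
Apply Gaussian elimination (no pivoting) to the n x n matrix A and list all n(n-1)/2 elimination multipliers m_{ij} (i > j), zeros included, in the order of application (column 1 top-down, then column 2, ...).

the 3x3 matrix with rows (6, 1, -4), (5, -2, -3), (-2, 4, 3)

Forward elimination:
R2 <- R2 - (5/6)*R1:  [     0  -17/6    1/3 ]
R3 <- R3 - (-1/3)*R1:  [    0  13/3   5/3 ]
R3 <- R3 - (-26/17)*R2:  [     0      0  37/17 ]
Multipliers (in order of application): m_{21} = 5/6, m_{31} = -1/3, m_{32} = -26/17

multipliers: 5/6, -1/3, -26/17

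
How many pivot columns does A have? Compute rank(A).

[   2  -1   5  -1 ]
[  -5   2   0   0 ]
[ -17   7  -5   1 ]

rank(A) = 2

Row reduction:
R2 <- R2 - (-5/2)*R1:  [    0  -1/2  25/2  -5/2 ]
R3 <- R3 - (-17/2)*R1:  [     0   -3/2   75/2  -15/2 ]
R3 <- R3 - (3)*R2:  [ 0  0  0  0 ]
Row echelon form:
[ 2    -1     5    -1 ]
[ 0  -1/2  25/2  -5/2 ]
[ 0     0     0     0 ]
Nonzero rows / pivot columns: 2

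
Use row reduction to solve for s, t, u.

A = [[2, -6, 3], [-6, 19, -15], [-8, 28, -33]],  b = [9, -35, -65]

(-3, -2, 1)

Forward elimination on [A|b]:
R2 <- R2 - (-3)*R1:  [  0   1  -6  -8 ]
R3 <- R3 - (-4)*R1:  [   0    4  -21  -29 ]
R3 <- R3 - (4)*R2:  [ 0  0  3  3 ]
Row echelon form:
[ 2  -6   3  |   9 ]
[ 0   1  -6  |  -8 ]
[ 0   0   3  |   3 ]
Back-substitution:
u = (3) / 3 = 1
t = (-8 - (-6)*(1)) / 1 = -2
s = (9 - (-6)*(-2) - (3)*(1)) / 2 = -3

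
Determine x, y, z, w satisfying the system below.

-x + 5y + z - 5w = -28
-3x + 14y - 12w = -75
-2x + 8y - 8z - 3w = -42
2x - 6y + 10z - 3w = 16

Forward elimination on [A|b]:
R2 <- R2 - (3)*R1:  [  0  -1  -3   3   9 ]
R3 <- R3 - (2)*R1:  [   0   -2  -10    7   14 ]
R4 <- R4 - (-2)*R1:  [   0    4   12  -13  -40 ]
R3 <- R3 - (2)*R2:  [  0   0  -4   1  -4 ]
R4 <- R4 - (-4)*R2:  [  0   0   0  -1  -4 ]
Row echelon form:
[ -1   5   1  -5  |  -28 ]
[  0  -1  -3   3  |    9 ]
[  0   0  -4   1  |   -4 ]
[  0   0   0  -1  |   -4 ]
Back-substitution:
w = (-4) / -1 = 4
z = (-4 - (1)*(4)) / -4 = 2
y = (9 - (-3)*(2) - (3)*(4)) / -1 = -3
x = (-28 - (5)*(-3) - (1)*(2) - (-5)*(4)) / -1 = -5

(-5, -3, 2, 4)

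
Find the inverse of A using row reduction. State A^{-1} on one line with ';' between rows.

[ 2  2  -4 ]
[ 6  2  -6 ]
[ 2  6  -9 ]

Gauss-Jordan on [A | I]:
R1 <- (1/2)*R1:  [   1    1   -2  |  1/2    0    0 ]
R2 <- R2 - (6)*R1:  [  0  -4   6  |  -3   1   0 ]
R3 <- R3 - (2)*R1:  [  0   4  -5  |  -1   0   1 ]
R2 <- (1/-4)*R2:  [    0     1  -3/2  |   3/4  -1/4     0 ]
R1 <- R1 - (1)*R2:  [    1     0  -1/2  |  -1/4   1/4     0 ]
R3 <- R3 - (4)*R2:  [  0   0   1  |  -4   1   1 ]
R1 <- R1 - (-1/2)*R3:  [    1     0     0  |  -9/4   3/4   1/2 ]
R2 <- R2 - (-3/2)*R3:  [     0      1      0  |  -21/4    5/4    3/2 ]
Right block of [I | A^{-1}] is the inverse:
[  -9/4  3/4  1/2 ]
[ -21/4  5/4  3/2 ]
[    -4    1    1 ]

inverse = [-9/4 3/4 1/2; -21/4 5/4 3/2; -4 1 1]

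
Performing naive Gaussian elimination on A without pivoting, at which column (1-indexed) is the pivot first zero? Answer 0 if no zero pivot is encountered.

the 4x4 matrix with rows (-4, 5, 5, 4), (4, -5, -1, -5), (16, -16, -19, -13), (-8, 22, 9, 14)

Naive forward elimination:
R2 <- R2 - (-1)*R1:  [  0   0   4  -1 ]
R3 <- R3 - (-4)*R1:  [ 0  4  1  3 ]
R4 <- R4 - (2)*R1:  [  0  12  -1   6 ]
Matrix at this point:
[ -4   5   5   4 ]
[  0   0   4  -1 ]
[  0   4   1   3 ]
[  0  12  -1   6 ]
Pivot entry (2,2) is zero but row 3 has 4 in column 2 -> naive elimination stops; a row interchange (e.g. R2 <-> R3) would be required here.

first zero-pivot column = 2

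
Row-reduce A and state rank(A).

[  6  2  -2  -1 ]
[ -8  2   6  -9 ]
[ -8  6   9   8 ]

Row reduction:
R2 <- R2 - (-4/3)*R1:  [     0   14/3   10/3  -31/3 ]
R3 <- R3 - (-4/3)*R1:  [    0  26/3  19/3  20/3 ]
R3 <- R3 - (13/7)*R2:  [     0      0    1/7  181/7 ]
Row echelon form:
[ 6     2    -2     -1 ]
[ 0  14/3  10/3  -31/3 ]
[ 0     0   1/7  181/7 ]
Nonzero rows / pivot columns: 3

rank(A) = 3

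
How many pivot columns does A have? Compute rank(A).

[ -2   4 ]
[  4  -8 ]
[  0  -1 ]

rank(A) = 2

Row reduction:
R2 <- R2 - (-2)*R1:  [ 0  0 ]
R2 <-> R3   (pivot in column 2 was zero)
[ -2   4 ]
[  0  -1 ]
[  0   0 ]
Row echelon form:
[ -2   4 ]
[  0  -1 ]
[  0   0 ]
Nonzero rows / pivot columns: 2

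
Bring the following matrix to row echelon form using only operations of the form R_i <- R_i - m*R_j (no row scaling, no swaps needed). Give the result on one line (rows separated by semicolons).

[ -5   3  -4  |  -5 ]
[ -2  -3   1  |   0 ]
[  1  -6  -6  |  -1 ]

Forward elimination:
R2 <- R2 - (2/5)*R1:  [     0  -21/5   13/5      2 ]
R3 <- R3 - (-1/5)*R1:  [     0  -27/5  -34/5     -2 ]
R3 <- R3 - (9/7)*R2:  [     0      0  -71/7  -32/7 ]
Row echelon form:
[ -5      3     -4  |     -5 ]
[  0  -21/5   13/5  |      2 ]
[  0      0  -71/7  |  -32/7 ]

REF = [-5 3 -4 -5; 0 -21/5 13/5 2; 0 0 -71/7 -32/7]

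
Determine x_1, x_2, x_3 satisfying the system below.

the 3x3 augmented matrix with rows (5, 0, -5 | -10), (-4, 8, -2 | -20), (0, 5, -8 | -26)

(0, -2, 2)

Forward elimination on [A|b]:
R2 <- R2 - (-4/5)*R1:  [   0    8   -6  -28 ]
R3 <- R3 - (5/8)*R2:  [     0      0  -17/4  -17/2 ]
Row echelon form:
[ 5  0     -5  |    -10 ]
[ 0  8     -6  |    -28 ]
[ 0  0  -17/4  |  -17/2 ]
Back-substitution:
x_3 = (-17/2) / (-17/4) = 2
x_2 = (-28 - (-6)*(2)) / 8 = -2
x_1 = (-10 - (-5)*(2)) / 5 = 0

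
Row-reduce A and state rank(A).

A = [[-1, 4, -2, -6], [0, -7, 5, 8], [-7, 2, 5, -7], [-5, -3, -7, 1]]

rank(A) = 4

Row reduction:
R3 <- R3 - (7)*R1:  [   0  -26   19   35 ]
R4 <- R4 - (5)*R1:  [   0  -23    3   31 ]
R3 <- R3 - (26/7)*R2:  [    0     0   3/7  37/7 ]
R4 <- R4 - (23/7)*R2:  [     0      0  -94/7   33/7 ]
R4 <- R4 - (-94/3)*R3:  [     0      0      0  511/3 ]
Row echelon form:
[ -1   4   -2     -6 ]
[  0  -7    5      8 ]
[  0   0  3/7   37/7 ]
[  0   0    0  511/3 ]
Nonzero rows / pivot columns: 4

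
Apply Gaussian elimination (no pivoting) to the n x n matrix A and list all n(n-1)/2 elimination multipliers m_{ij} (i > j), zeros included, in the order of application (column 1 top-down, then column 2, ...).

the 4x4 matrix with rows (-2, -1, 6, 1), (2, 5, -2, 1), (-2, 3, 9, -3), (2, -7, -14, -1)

multipliers: -1, 1, -1, 1, -2, 0

Forward elimination:
R2 <- R2 - (-1)*R1:  [ 0  4  4  2 ]
R3 <- R3 - (1)*R1:  [  0   4   3  -4 ]
R4 <- R4 - (-1)*R1:  [  0  -8  -8   0 ]
R3 <- R3 - (1)*R2:  [  0   0  -1  -6 ]
R4 <- R4 - (-2)*R2:  [ 0  0  0  4 ]
R4: entry in column 3 is already 0 -> m_{43} = 0 (no row operation needed)
Multipliers (in order of application): m_{21} = -1, m_{31} = 1, m_{41} = -1, m_{32} = 1, m_{42} = -2, m_{43} = 0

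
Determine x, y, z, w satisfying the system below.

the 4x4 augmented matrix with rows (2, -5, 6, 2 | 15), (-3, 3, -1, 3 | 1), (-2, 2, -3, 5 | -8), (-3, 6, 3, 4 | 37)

(4, 5, 5, 1)

Forward elimination on [A|b]:
R2 <- R2 - (-3/2)*R1:  [    0  -9/2     8     6  47/2 ]
R3 <- R3 - (-1)*R1:  [  0  -3   3   7   7 ]
R4 <- R4 - (-3/2)*R1:  [     0   -3/2     12      7  119/2 ]
R3 <- R3 - (2/3)*R2:  [     0      0   -7/3      3  -26/3 ]
R4 <- R4 - (1/3)*R2:  [     0      0   28/3      5  155/3 ]
R4 <- R4 - (-4)*R3:  [  0   0   0  17  17 ]
Row echelon form:
[ 2    -5     6   2  |     15 ]
[ 0  -9/2     8   6  |   47/2 ]
[ 0     0  -7/3   3  |  -26/3 ]
[ 0     0     0  17  |     17 ]
Back-substitution:
w = (17) / 17 = 1
z = (-26/3 - (3)*(1)) / (-7/3) = 5
y = (47/2 - (8)*(5) - (6)*(1)) / (-9/2) = 5
x = (15 - (-5)*(5) - (6)*(5) - (2)*(1)) / 2 = 4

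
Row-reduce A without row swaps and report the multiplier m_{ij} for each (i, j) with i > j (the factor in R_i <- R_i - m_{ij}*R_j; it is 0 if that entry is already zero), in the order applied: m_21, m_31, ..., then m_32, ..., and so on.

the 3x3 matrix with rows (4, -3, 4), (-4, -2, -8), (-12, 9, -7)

Forward elimination:
R2 <- R2 - (-1)*R1:  [  0  -5  -4 ]
R3 <- R3 - (-3)*R1:  [ 0  0  5 ]
R3: entry in column 2 is already 0 -> m_{32} = 0 (no row operation needed)
Multipliers (in order of application): m_{21} = -1, m_{31} = -3, m_{32} = 0

multipliers: -1, -3, 0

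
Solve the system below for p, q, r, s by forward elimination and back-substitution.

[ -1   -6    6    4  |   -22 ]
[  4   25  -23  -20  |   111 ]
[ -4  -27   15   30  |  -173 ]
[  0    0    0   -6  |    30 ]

Forward elimination on [A|b]:
R2 <- R2 - (-4)*R1:  [  0   1   1  -4  23 ]
R3 <- R3 - (4)*R1:  [   0   -3   -9   14  -85 ]
R3 <- R3 - (-3)*R2:  [   0    0   -6    2  -16 ]
Row echelon form:
[ -1  -6   6   4  |  -22 ]
[  0   1   1  -4  |   23 ]
[  0   0  -6   2  |  -16 ]
[  0   0   0  -6  |   30 ]
Back-substitution:
s = (30) / -6 = -5
r = (-16 - (2)*(-5)) / -6 = 1
q = (23 - (1)*(1) - (-4)*(-5)) / 1 = 2
p = (-22 - (-6)*(2) - (6)*(1) - (4)*(-5)) / -1 = -4

(-4, 2, 1, -5)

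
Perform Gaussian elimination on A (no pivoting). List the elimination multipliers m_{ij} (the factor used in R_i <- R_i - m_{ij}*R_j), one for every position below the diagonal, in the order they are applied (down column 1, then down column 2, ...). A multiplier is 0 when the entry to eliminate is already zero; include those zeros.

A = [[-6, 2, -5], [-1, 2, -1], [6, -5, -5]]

Forward elimination:
R2 <- R2 - (1/6)*R1:  [    0   5/3  -1/6 ]
R3 <- R3 - (-1)*R1:  [   0   -3  -10 ]
R3 <- R3 - (-9/5)*R2:  [       0        0  -103/10 ]
Multipliers (in order of application): m_{21} = 1/6, m_{31} = -1, m_{32} = -9/5

multipliers: 1/6, -1, -9/5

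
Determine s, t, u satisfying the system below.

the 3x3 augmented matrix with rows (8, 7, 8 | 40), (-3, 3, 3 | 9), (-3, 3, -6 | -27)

(1, 0, 4)

Forward elimination on [A|b]:
R2 <- R2 - (-3/8)*R1:  [    0  45/8     6    24 ]
R3 <- R3 - (-3/8)*R1:  [    0  45/8    -3   -12 ]
R3 <- R3 - (1)*R2:  [   0    0   -9  -36 ]
Row echelon form:
[ 8     7   8  |   40 ]
[ 0  45/8   6  |   24 ]
[ 0     0  -9  |  -36 ]
Back-substitution:
u = (-36) / -9 = 4
t = (24 - (6)*(4)) / (45/8) = 0
s = (40 - (7)*(0) - (8)*(4)) / 8 = 1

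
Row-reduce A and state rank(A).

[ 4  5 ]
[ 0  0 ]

Row reduction:
Row echelon form:
[ 4  5 ]
[ 0  0 ]
Nonzero rows / pivot columns: 1

rank(A) = 1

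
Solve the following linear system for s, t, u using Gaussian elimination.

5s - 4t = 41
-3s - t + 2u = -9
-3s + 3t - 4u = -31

(5, -4, 1)

Forward elimination on [A|b]:
R2 <- R2 - (-3/5)*R1:  [     0  -17/5      2   78/5 ]
R3 <- R3 - (-3/5)*R1:  [     0    3/5     -4  -32/5 ]
R3 <- R3 - (-3/17)*R2:  [      0       0  -62/17  -62/17 ]
Row echelon form:
[ 5     -4       0  |      41 ]
[ 0  -17/5       2  |    78/5 ]
[ 0      0  -62/17  |  -62/17 ]
Back-substitution:
u = (-62/17) / (-62/17) = 1
t = (78/5 - (2)*(1)) / (-17/5) = -4
s = (41 - (-4)*(-4)) / 5 = 5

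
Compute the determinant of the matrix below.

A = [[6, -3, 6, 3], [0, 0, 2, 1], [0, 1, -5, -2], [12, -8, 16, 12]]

det(A) = -60

Forward elimination:
R4 <- R4 - (2)*R1:  [  0  -2   4   6 ]
R2 <-> R3   (pivot in column 2 was zero)
[ 6  -3   6   3 ]
[ 0   1  -5  -2 ]
[ 0   0   2   1 ]
[ 0  -2   4   6 ]
R4 <- R4 - (-2)*R2:  [  0   0  -6   2 ]
R4 <- R4 - (-3)*R3:  [ 0  0  0  5 ]
Upper-triangular form:
[ 6  -3   6   3 ]
[ 0   1  -5  -2 ]
[ 0   0   2   1 ]
[ 0   0   0   5 ]
det(A) = (-1)^1 * (6) * (1) * (2) * (5) = -60  (1 row swap -> sign -1)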